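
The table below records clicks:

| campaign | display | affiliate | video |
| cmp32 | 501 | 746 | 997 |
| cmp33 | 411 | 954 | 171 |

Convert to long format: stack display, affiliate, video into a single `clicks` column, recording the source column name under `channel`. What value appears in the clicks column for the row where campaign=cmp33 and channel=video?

Unpivoting turns each (campaign, wide-column) pair into one long row.
The wide cell at row cmp33, column video holds 171, so the long row (cmp33, video) has clicks=171.

171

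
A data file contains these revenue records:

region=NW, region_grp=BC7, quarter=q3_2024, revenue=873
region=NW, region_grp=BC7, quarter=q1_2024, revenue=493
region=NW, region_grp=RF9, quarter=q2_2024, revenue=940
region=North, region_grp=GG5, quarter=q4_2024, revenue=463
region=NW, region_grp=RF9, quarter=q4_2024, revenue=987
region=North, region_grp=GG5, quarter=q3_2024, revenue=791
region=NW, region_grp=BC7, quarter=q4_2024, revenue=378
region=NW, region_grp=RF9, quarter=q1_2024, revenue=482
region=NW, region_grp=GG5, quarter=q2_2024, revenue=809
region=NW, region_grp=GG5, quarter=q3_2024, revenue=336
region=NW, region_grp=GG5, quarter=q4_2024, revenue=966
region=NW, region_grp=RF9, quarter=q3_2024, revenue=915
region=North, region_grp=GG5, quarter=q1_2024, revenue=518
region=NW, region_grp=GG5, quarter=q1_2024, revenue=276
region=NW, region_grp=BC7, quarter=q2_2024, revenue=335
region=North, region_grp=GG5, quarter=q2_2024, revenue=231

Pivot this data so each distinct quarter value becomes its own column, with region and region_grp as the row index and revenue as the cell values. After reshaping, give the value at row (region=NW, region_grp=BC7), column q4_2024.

Wide layout: rows indexed by region and region_grp, columns are the 4 distinct quarter values (q3_2024, q1_2024, q2_2024, q4_2024).
Cell (region=NW, region_grp=BC7, quarter=q4_2024) draws from the long row where region=NW, region_grp=BC7 and quarter=q4_2024, which has revenue=378.

378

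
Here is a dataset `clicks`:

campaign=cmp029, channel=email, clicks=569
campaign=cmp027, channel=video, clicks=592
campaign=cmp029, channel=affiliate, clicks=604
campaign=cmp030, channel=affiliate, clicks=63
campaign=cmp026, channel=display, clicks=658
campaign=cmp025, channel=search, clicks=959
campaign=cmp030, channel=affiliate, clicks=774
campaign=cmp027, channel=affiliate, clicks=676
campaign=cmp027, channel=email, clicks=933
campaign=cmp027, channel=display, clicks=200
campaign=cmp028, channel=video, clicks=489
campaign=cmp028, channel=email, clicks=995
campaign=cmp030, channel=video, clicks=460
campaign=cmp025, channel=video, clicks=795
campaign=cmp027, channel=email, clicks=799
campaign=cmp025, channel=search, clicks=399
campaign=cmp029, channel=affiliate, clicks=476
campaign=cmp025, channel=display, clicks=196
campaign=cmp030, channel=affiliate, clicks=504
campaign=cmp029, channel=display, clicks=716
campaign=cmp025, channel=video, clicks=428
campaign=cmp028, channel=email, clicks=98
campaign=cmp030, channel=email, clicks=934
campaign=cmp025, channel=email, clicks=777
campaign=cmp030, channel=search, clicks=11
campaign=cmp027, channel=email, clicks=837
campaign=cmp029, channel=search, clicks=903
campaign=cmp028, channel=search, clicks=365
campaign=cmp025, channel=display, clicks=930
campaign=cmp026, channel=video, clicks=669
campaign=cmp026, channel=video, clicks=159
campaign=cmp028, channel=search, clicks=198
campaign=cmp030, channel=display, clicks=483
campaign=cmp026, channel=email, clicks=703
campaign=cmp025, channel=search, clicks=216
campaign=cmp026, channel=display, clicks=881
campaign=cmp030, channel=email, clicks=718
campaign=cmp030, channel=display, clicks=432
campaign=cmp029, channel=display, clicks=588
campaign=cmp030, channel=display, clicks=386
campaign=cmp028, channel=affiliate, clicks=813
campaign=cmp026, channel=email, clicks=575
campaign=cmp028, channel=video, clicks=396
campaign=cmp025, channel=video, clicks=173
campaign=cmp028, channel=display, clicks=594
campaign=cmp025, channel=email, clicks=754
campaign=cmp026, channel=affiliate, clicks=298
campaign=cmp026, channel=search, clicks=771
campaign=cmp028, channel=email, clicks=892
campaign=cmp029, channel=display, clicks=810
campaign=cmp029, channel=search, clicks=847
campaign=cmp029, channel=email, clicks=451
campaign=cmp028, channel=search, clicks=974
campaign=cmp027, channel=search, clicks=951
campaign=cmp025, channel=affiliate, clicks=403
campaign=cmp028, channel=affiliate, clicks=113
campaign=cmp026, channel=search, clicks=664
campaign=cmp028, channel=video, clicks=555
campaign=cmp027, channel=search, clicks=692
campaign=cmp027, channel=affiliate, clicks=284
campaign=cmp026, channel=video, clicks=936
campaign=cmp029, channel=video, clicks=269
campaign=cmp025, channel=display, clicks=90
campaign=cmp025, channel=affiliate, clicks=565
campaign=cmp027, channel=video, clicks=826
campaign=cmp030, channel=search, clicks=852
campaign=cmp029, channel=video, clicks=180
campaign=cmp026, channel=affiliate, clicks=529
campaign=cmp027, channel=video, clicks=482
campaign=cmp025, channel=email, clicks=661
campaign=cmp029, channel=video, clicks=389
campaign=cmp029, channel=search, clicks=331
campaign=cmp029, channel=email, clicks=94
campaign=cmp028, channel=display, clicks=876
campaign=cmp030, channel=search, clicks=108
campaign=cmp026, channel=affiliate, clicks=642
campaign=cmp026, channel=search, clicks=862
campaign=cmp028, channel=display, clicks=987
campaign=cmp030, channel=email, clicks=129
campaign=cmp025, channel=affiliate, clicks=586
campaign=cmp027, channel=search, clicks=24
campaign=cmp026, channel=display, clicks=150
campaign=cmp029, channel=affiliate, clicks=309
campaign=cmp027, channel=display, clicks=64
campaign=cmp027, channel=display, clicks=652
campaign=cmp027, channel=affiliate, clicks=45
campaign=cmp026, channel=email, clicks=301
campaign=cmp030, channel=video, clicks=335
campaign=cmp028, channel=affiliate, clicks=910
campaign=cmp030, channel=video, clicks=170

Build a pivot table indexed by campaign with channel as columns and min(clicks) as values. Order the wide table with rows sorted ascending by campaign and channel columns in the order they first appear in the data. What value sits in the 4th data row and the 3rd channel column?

With rows sorted ascending by campaign, row 4 is campaign=cmp028. channel columns in first-appearance order: email, video, affiliate, display, search; column 3 is affiliate.
Long rows with campaign=cmp028, channel=affiliate: min(813, 113, 910) = 113.

113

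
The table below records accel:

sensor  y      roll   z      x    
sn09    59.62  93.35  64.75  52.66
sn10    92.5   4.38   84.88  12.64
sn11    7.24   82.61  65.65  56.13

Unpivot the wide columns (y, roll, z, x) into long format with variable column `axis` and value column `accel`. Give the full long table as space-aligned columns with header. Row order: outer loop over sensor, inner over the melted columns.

Each (sensor, column) pair becomes one row: 3 × 4 = 12 rows.
For example, (sn09, y) → accel=59.62.

sensor  axis  accel
sn09    y     59.62
sn09    roll  93.35
sn09    z     64.75
sn09    x     52.66
sn10    y     92.5 
sn10    roll  4.38 
sn10    z     84.88
sn10    x     12.64
sn11    y     7.24 
sn11    roll  82.61
sn11    z     65.65
sn11    x     56.13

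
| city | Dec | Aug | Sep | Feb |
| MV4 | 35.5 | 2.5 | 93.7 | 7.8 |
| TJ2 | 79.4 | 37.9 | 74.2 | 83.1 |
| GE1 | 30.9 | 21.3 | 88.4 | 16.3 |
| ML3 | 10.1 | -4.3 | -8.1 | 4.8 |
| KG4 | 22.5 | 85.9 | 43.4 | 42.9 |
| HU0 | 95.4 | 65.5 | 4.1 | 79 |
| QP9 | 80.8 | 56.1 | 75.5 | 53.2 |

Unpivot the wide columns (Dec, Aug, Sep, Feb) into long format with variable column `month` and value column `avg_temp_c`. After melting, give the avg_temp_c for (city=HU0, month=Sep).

Unpivoting turns each (city, wide-column) pair into one long row.
The wide cell at row HU0, column Sep holds 4.1, so the long row (HU0, Sep) has avg_temp_c=4.1.

4.1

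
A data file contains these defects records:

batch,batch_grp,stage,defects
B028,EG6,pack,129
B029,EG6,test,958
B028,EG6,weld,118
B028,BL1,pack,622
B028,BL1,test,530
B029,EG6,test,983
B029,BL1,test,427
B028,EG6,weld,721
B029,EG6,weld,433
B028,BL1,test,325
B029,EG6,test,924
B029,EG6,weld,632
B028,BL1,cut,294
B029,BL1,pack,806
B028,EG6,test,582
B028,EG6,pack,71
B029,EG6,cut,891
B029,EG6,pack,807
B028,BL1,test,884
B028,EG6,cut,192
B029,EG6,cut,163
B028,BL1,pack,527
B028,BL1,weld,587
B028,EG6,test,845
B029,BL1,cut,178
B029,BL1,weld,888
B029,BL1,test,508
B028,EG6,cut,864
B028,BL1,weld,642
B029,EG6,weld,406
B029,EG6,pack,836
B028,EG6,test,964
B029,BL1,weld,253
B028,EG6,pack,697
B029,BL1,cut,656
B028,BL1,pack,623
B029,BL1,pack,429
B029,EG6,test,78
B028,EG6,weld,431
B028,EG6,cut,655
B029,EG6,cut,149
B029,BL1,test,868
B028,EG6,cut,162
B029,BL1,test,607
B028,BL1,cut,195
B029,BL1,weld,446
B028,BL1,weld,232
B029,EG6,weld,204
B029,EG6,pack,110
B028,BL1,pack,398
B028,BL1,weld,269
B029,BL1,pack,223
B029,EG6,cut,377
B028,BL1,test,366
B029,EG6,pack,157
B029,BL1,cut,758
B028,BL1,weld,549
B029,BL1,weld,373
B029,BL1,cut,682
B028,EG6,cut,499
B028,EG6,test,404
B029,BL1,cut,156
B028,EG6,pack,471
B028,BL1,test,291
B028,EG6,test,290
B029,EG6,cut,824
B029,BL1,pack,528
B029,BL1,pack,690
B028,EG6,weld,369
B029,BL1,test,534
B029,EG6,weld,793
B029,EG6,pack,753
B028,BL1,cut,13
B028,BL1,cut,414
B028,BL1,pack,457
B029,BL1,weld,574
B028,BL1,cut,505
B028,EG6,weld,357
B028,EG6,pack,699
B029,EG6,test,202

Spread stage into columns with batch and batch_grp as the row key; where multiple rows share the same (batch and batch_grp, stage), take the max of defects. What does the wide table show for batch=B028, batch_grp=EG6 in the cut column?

Rows with batch=B028, batch_grp=EG6 and stage=cut: defects values are 192, 864, 655, 162, 499.
max(192, 864, 655, 162, 499) = 864.

864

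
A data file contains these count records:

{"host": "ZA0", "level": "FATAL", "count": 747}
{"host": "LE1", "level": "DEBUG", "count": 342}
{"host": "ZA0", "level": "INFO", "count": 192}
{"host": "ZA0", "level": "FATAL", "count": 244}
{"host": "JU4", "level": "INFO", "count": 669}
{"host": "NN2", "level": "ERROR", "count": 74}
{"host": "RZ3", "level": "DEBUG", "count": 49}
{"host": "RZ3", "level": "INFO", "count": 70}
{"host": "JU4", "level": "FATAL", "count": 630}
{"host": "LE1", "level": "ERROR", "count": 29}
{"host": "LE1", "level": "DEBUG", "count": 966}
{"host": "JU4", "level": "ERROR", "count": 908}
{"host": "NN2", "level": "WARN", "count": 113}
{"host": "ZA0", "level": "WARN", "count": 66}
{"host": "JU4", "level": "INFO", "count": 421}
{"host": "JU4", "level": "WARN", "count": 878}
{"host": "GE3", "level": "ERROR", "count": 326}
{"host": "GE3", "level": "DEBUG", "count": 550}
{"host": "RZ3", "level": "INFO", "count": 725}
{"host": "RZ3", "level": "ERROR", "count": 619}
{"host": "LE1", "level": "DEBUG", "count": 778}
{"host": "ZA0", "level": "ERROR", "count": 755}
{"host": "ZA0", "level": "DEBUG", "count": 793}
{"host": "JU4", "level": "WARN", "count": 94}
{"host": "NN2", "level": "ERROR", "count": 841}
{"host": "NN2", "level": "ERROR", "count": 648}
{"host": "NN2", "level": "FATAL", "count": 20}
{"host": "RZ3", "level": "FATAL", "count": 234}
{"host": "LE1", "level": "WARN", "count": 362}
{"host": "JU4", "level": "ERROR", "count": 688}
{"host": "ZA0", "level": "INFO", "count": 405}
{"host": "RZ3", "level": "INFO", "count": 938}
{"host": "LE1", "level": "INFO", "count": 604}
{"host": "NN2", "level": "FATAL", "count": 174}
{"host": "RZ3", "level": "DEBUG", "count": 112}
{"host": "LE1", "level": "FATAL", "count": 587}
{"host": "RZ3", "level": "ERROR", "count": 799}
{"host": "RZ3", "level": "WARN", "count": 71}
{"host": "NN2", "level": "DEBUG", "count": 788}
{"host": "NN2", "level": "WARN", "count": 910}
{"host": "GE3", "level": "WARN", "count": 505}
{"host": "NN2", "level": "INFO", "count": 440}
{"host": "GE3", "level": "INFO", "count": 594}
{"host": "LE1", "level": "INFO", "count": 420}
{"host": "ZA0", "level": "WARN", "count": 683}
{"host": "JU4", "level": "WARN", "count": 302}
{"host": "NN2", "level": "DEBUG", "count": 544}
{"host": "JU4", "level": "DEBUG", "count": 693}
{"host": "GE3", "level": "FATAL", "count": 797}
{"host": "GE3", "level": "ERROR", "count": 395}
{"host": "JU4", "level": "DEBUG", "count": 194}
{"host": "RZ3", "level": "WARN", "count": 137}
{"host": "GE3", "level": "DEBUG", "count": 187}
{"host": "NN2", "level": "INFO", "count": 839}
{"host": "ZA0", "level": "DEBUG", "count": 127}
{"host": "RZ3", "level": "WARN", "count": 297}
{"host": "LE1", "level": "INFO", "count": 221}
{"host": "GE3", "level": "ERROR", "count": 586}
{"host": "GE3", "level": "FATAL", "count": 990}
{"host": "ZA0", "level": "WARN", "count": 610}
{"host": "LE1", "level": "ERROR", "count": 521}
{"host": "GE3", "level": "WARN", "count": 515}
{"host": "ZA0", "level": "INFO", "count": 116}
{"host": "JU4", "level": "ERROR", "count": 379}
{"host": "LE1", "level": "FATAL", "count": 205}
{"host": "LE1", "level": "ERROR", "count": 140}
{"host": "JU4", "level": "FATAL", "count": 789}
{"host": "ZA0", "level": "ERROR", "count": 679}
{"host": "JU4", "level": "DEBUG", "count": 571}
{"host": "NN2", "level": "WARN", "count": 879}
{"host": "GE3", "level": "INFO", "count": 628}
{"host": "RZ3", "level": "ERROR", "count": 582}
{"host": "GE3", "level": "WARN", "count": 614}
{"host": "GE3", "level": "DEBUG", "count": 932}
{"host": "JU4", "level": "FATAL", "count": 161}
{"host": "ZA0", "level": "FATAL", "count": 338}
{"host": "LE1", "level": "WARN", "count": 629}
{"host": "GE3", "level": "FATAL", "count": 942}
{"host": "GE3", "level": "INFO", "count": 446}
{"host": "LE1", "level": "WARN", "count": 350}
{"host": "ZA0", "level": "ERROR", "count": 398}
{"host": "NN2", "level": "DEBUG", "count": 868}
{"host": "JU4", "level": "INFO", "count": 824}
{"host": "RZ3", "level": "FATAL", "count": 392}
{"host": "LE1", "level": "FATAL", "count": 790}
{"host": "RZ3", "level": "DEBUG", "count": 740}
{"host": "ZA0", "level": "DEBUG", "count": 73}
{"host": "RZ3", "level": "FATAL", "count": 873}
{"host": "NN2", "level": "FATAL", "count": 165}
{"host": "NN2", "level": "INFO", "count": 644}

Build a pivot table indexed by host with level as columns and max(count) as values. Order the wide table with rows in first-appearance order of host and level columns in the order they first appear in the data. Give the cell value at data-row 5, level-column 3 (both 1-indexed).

With rows in first-appearance order of host, row 5 is host=RZ3. level columns in first-appearance order: FATAL, DEBUG, INFO, ERROR, WARN; column 3 is INFO.
Long rows with host=RZ3, level=INFO: max(70, 725, 938) = 938.

938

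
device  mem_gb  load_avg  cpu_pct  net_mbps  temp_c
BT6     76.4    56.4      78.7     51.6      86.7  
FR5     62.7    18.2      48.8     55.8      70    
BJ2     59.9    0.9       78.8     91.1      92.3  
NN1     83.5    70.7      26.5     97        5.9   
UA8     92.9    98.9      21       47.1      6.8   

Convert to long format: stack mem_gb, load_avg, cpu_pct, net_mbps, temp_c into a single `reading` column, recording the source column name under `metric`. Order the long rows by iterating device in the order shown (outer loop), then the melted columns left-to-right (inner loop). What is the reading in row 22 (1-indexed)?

98.9

25 rows total (5 × 5). Row 22: index ⌊(22-1)/5⌋ = 4 into device → UA8; (22-1) mod 5 = 1 into the melted columns → load_avg.
So row 22 is (UA8, load_avg, 98.9); reading = 98.9.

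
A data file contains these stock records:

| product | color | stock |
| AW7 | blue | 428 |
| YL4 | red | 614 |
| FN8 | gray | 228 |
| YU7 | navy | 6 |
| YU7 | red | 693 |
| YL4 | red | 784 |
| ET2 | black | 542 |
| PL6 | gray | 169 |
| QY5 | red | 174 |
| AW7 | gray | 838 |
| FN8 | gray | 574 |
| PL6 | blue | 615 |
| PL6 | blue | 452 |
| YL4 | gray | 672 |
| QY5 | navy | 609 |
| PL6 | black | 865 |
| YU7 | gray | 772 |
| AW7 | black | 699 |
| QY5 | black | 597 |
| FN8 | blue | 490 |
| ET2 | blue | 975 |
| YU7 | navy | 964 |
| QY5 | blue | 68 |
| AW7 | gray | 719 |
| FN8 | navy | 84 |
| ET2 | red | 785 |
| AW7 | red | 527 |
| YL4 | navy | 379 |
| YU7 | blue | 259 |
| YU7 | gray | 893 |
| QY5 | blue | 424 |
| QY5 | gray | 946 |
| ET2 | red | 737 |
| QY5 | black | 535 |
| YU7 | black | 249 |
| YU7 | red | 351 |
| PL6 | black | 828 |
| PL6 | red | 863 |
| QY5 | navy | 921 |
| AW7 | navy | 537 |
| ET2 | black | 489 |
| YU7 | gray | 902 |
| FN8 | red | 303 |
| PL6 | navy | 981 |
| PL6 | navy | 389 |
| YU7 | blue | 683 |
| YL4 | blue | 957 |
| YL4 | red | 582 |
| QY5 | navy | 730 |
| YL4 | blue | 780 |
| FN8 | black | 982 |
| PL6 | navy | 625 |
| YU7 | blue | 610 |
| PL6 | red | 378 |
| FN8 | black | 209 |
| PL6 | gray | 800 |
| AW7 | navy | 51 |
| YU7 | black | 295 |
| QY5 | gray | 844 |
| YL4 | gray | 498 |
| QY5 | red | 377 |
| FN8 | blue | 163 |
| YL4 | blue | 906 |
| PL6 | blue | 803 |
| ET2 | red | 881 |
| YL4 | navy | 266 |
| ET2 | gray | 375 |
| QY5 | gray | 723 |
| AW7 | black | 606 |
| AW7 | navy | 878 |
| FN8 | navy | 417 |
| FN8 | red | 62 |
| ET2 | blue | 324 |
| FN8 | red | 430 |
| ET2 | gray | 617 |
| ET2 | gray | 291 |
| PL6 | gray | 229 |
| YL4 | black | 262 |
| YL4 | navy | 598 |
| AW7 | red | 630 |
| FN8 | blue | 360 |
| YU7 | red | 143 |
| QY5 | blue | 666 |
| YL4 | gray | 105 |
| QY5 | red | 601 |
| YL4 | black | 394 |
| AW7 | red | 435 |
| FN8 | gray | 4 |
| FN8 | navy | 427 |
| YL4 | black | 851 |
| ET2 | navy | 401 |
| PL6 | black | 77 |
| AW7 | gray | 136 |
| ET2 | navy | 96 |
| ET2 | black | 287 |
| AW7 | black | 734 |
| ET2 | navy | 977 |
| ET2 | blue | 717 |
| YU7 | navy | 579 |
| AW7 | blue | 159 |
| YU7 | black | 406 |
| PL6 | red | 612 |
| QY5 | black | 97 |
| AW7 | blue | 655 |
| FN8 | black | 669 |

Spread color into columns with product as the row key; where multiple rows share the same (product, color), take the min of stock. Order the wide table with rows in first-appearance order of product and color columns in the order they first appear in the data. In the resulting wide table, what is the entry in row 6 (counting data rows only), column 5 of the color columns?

77

With rows in first-appearance order of product, row 6 is product=PL6. color columns in first-appearance order: blue, red, gray, navy, black; column 5 is black.
Long rows with product=PL6, color=black: min(865, 828, 77) = 77.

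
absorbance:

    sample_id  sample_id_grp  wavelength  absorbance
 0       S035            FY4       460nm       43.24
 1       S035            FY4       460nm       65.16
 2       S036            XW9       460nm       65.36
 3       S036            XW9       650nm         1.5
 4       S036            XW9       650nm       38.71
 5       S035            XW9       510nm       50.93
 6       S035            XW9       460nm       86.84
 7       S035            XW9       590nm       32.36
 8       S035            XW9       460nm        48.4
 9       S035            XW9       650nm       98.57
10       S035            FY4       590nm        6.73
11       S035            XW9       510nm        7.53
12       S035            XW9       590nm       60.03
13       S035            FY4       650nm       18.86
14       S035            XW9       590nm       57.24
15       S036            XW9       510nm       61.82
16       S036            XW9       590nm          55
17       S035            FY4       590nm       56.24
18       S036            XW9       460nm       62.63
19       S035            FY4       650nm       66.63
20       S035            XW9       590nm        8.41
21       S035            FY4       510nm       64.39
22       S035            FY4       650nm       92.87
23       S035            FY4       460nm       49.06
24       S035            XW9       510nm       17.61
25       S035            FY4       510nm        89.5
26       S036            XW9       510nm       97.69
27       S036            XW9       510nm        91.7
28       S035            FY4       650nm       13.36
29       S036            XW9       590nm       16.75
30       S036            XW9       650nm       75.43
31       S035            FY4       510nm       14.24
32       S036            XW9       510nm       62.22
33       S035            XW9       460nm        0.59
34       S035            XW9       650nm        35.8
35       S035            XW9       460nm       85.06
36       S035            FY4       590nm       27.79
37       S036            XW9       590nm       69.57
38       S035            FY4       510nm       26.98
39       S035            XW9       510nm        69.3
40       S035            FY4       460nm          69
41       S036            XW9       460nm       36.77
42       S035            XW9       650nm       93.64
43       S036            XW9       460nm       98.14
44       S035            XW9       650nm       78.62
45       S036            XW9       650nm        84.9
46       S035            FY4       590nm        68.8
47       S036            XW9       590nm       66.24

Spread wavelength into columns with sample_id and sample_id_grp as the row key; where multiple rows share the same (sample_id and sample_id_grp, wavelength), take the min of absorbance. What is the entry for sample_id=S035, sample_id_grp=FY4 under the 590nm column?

6.73

Rows with sample_id=S035, sample_id_grp=FY4 and wavelength=590nm: absorbance values are 6.73, 56.24, 27.79, 68.8.
min(6.73, 56.24, 27.79, 68.8) = 6.73.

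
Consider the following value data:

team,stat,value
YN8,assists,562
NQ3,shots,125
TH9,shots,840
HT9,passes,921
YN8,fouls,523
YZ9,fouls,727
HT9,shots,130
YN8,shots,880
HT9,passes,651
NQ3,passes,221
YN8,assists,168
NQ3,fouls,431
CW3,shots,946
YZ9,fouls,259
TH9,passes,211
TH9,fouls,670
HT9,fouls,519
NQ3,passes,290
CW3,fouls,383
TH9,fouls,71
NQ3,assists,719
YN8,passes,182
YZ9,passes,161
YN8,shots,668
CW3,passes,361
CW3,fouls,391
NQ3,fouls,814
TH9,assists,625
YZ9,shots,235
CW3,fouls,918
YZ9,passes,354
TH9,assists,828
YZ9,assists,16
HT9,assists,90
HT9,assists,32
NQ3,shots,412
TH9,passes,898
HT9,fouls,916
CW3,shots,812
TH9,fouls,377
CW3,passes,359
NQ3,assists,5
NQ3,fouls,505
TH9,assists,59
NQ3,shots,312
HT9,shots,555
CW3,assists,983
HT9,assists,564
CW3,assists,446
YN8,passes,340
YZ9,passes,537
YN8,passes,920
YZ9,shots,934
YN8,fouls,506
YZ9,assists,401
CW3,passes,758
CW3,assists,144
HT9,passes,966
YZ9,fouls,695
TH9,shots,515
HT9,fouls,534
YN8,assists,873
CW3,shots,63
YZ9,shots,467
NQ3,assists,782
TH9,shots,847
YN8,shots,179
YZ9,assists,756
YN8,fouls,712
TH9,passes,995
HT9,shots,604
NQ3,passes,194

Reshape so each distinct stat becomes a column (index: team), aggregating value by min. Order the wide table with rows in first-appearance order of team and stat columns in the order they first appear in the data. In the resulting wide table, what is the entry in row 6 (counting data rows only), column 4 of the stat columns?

383

With rows in first-appearance order of team, row 6 is team=CW3. stat columns in first-appearance order: assists, shots, passes, fouls; column 4 is fouls.
Long rows with team=CW3, stat=fouls: min(383, 391, 918) = 383.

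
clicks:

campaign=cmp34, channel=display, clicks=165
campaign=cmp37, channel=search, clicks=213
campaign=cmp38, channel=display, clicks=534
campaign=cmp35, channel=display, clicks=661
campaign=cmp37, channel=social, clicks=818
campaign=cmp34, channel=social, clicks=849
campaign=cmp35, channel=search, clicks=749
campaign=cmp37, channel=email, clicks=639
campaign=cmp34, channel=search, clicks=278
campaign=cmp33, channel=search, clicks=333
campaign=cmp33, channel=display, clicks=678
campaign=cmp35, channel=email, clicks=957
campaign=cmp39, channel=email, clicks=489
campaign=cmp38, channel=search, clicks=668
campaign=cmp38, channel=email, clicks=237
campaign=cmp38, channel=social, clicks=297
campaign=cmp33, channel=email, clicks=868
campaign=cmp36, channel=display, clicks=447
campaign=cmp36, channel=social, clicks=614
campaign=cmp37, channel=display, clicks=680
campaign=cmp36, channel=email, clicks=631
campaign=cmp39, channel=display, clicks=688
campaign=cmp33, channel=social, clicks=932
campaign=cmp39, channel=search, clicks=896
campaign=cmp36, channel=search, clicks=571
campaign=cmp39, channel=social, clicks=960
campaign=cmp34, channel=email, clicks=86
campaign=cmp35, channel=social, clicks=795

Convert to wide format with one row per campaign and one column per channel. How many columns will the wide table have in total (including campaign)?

1 column for campaign plus 4 distinct channel values → 5 columns.

5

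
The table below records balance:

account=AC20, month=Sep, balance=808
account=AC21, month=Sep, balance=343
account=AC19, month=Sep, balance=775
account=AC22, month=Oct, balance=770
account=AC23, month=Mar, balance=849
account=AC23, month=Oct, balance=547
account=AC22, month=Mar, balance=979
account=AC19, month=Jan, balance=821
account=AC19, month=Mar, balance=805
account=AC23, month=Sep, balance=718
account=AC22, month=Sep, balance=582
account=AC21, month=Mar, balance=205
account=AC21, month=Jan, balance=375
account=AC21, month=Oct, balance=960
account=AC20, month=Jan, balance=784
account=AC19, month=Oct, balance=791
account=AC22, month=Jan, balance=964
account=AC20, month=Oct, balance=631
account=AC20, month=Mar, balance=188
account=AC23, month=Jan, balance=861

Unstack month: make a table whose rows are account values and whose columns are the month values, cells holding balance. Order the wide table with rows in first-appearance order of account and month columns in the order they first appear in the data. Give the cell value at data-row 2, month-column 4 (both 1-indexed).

375

With rows in first-appearance order of account, row 2 is account=AC21. month columns in first-appearance order: Sep, Oct, Mar, Jan; column 4 is Jan.
Long rows with account=AC21, month=Jan: balance = 375.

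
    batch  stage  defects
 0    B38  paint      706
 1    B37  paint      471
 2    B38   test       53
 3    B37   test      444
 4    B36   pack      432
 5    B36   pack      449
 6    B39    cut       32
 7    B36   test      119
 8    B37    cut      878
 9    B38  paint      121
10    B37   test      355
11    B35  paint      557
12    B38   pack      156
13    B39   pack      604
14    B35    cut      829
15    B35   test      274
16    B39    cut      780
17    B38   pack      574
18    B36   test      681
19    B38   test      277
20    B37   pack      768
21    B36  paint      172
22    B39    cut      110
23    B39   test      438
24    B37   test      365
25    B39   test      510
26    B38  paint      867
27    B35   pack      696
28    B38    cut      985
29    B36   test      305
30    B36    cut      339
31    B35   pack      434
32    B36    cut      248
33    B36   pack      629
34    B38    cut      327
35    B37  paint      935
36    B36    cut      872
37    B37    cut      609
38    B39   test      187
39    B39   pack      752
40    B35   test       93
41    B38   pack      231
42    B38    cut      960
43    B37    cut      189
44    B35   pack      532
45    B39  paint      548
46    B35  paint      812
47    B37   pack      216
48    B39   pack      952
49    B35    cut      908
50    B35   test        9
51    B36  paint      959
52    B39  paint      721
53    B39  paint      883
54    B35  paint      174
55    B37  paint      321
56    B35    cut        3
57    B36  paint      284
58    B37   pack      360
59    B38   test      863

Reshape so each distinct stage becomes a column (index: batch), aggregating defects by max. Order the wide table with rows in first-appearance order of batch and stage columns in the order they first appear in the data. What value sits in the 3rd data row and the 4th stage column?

With rows in first-appearance order of batch, row 3 is batch=B36. stage columns in first-appearance order: paint, test, pack, cut; column 4 is cut.
Long rows with batch=B36, stage=cut: max(339, 248, 872) = 872.

872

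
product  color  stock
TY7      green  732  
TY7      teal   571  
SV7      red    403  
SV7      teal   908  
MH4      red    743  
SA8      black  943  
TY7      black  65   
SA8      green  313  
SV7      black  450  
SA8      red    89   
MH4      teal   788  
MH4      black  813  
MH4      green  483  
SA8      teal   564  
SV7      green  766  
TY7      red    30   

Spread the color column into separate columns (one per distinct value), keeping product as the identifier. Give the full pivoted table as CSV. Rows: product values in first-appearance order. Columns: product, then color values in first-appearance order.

product,green,teal,red,black
TY7,732,571,30,65
SV7,766,908,403,450
MH4,483,788,743,813
SA8,313,564,89,943

Columns: product plus the 4 distinct color values (green, teal, red, black).
For example, row TY7 column green takes stock=732 from the long row (TY7, green).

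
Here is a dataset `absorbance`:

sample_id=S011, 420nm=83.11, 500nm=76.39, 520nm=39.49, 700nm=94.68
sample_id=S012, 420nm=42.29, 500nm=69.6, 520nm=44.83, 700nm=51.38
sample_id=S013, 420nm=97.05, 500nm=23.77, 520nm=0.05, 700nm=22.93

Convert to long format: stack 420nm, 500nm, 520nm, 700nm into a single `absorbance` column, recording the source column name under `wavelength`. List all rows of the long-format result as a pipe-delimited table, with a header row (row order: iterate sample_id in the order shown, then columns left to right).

| sample_id | wavelength | absorbance |
| S011 | 420nm | 83.11 |
| S011 | 500nm | 76.39 |
| S011 | 520nm | 39.49 |
| S011 | 700nm | 94.68 |
| S012 | 420nm | 42.29 |
| S012 | 500nm | 69.6 |
| S012 | 520nm | 44.83 |
| S012 | 700nm | 51.38 |
| S013 | 420nm | 97.05 |
| S013 | 500nm | 23.77 |
| S013 | 520nm | 0.05 |
| S013 | 700nm | 22.93 |

Each (sample_id, column) pair becomes one row: 3 × 4 = 12 rows.
For example, (S011, 420nm) → absorbance=83.11.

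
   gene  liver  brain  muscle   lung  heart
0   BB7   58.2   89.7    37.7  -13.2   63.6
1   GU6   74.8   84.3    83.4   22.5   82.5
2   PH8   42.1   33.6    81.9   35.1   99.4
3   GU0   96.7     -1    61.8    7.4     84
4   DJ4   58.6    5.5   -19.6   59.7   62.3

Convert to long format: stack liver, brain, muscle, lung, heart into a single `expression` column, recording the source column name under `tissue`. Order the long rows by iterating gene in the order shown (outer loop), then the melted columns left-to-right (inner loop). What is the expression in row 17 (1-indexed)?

-1

25 rows total (5 × 5). Row 17: index ⌊(17-1)/5⌋ = 3 into gene → GU0; (17-1) mod 5 = 1 into the melted columns → brain.
So row 17 is (GU0, brain, -1); expression = -1.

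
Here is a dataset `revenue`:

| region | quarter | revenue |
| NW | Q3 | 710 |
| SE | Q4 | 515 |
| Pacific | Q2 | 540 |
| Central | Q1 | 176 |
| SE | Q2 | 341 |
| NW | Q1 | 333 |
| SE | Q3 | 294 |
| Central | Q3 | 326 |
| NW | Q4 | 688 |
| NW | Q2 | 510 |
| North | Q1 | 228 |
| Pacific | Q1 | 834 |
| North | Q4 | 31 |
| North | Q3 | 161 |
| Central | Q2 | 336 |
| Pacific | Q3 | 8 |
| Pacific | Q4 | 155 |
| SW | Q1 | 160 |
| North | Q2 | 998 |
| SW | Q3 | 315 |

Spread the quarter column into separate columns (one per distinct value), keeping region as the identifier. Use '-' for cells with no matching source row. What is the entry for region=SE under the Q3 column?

294

The long row with region=SE, quarter=Q3 has revenue=294.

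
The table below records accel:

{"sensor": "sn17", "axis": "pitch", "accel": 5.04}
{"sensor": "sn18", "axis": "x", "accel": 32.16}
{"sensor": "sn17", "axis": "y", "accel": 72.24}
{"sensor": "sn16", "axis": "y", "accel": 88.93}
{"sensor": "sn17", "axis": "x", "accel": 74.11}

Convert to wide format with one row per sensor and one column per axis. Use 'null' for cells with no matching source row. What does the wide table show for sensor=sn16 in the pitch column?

No long-format row has sensor=sn16 and axis=pitch, so the cell is null.

null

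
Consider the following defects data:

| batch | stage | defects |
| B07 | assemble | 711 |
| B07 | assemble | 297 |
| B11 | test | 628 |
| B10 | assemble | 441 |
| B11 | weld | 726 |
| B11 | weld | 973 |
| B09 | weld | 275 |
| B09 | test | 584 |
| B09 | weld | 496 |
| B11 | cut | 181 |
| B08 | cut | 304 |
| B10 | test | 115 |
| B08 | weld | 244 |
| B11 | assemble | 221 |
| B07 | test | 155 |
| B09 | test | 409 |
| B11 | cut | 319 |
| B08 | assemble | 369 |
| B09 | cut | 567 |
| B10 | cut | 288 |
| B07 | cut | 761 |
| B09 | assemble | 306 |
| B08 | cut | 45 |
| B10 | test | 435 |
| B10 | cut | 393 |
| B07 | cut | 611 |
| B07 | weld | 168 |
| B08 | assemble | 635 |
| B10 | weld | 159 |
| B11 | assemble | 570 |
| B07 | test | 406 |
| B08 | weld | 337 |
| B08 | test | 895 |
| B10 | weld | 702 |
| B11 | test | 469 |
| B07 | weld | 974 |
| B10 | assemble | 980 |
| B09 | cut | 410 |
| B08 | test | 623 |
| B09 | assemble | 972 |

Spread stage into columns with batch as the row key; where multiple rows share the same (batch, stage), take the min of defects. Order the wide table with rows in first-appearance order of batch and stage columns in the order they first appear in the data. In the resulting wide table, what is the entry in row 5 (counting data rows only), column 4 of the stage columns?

45

With rows in first-appearance order of batch, row 5 is batch=B08. stage columns in first-appearance order: assemble, test, weld, cut; column 4 is cut.
Long rows with batch=B08, stage=cut: min(304, 45) = 45.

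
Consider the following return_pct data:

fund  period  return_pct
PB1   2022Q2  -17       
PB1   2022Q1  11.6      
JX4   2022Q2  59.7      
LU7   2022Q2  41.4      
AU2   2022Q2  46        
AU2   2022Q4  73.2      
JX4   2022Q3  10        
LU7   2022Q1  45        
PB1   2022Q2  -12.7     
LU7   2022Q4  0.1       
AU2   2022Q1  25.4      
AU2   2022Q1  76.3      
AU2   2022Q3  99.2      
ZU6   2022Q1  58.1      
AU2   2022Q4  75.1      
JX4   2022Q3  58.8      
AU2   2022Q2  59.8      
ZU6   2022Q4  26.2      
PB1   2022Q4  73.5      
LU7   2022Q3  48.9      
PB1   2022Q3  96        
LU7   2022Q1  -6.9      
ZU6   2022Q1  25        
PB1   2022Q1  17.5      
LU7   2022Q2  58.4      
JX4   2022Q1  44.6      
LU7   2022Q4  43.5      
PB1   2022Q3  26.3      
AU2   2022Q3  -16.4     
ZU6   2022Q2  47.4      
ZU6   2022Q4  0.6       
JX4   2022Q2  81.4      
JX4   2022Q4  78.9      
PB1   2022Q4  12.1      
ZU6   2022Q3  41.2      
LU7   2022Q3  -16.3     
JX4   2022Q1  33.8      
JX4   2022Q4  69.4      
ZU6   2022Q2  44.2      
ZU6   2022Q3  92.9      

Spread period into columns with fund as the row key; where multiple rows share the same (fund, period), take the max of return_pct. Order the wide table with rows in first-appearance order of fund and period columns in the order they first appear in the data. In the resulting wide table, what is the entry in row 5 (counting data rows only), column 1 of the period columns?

47.4

With rows in first-appearance order of fund, row 5 is fund=ZU6. period columns in first-appearance order: 2022Q2, 2022Q1, 2022Q4, 2022Q3; column 1 is 2022Q2.
Long rows with fund=ZU6, period=2022Q2: max(47.4, 44.2) = 47.4.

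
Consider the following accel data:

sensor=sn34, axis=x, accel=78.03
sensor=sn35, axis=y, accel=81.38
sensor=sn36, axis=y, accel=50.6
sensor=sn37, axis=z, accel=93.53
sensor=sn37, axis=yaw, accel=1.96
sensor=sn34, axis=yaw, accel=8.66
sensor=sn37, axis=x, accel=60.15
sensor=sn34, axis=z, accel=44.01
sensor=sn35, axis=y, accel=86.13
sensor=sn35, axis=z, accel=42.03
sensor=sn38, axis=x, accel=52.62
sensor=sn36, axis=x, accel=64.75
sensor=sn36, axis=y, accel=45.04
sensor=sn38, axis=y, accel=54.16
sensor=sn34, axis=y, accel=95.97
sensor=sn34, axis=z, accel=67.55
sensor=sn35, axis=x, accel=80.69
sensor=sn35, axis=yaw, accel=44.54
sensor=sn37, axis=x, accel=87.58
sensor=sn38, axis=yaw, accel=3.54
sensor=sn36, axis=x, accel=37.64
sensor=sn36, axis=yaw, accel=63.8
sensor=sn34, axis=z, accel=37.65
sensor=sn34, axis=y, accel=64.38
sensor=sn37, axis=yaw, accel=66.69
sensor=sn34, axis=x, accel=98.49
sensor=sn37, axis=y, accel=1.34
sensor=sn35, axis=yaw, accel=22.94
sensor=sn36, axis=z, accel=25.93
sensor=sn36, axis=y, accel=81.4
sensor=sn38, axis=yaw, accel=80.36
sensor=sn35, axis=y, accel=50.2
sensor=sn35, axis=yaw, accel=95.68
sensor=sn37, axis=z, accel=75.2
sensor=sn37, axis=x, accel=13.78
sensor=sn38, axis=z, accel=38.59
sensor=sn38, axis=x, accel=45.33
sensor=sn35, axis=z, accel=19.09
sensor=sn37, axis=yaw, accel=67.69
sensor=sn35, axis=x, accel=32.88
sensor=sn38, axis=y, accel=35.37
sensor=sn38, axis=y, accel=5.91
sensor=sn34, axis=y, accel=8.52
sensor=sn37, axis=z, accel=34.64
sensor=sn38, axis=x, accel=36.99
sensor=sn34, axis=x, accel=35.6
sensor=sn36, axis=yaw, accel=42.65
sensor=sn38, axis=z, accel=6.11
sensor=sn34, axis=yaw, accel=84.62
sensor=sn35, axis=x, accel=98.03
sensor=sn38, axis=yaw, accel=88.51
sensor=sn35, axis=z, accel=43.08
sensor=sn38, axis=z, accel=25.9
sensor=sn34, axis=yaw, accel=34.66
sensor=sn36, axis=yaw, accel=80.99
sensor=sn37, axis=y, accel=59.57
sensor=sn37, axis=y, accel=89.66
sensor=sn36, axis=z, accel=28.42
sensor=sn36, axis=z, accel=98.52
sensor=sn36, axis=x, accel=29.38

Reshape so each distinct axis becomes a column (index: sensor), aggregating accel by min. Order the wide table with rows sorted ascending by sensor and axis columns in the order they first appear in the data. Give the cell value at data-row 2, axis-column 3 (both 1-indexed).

With rows sorted ascending by sensor, row 2 is sensor=sn35. axis columns in first-appearance order: x, y, z, yaw; column 3 is z.
Long rows with sensor=sn35, axis=z: min(42.03, 19.09, 43.08) = 19.09.

19.09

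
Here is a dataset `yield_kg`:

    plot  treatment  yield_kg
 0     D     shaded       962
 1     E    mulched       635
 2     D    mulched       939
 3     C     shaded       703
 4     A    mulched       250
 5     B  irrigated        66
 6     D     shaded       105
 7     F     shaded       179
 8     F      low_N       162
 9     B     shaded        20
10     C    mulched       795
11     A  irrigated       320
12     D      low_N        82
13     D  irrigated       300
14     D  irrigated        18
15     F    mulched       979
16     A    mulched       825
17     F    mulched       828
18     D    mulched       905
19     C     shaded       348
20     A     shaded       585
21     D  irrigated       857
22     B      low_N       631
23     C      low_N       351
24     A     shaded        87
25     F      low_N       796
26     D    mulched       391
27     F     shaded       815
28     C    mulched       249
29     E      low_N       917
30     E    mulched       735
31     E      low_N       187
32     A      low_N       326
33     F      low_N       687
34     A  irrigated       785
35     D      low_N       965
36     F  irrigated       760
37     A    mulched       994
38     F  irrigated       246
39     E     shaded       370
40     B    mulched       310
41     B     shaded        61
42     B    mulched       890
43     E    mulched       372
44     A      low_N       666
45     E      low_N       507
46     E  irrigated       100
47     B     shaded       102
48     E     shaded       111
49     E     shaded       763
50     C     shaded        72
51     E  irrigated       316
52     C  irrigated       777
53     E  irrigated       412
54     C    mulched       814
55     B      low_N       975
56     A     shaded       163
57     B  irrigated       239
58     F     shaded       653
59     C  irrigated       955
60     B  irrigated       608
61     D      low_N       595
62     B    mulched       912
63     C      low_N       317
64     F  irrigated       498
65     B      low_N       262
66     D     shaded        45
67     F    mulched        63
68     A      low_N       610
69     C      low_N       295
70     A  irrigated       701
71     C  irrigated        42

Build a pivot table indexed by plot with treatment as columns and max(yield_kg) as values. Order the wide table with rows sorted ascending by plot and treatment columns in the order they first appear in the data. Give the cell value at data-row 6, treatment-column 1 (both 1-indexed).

With rows sorted ascending by plot, row 6 is plot=F. treatment columns in first-appearance order: shaded, mulched, irrigated, low_N; column 1 is shaded.
Long rows with plot=F, treatment=shaded: max(179, 815, 653) = 815.

815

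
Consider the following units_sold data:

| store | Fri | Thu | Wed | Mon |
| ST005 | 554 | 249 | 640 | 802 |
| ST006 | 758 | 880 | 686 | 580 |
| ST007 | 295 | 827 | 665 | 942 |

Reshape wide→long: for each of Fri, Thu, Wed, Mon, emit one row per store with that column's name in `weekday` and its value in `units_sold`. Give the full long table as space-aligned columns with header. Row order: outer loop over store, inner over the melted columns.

store  weekday  units_sold
ST005  Fri      554       
ST005  Thu      249       
ST005  Wed      640       
ST005  Mon      802       
ST006  Fri      758       
ST006  Thu      880       
ST006  Wed      686       
ST006  Mon      580       
ST007  Fri      295       
ST007  Thu      827       
ST007  Wed      665       
ST007  Mon      942       

Each (store, column) pair becomes one row: 3 × 4 = 12 rows.
For example, (ST005, Fri) → units_sold=554.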